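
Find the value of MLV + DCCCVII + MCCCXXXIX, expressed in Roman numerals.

MLV = 1055, DCCCVII = 807, MCCCXXXIX = 1339
1055 + 807 = 1862
1862 + 1339 = 3201

MMMCCI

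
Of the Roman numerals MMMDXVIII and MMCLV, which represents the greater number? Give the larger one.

MMMDXVIII = 3518
MMCLV = 2155
3518 is larger

MMMDXVIII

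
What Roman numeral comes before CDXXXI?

CDXXXI = 431; previous is 430

CDXXX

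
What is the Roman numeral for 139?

Convert 139 to Roman numerals:
  139 contains 1×100 (C)
  39 contains 3×10 (XXX)
  9 contains 1×9 (IX)

CXXXIX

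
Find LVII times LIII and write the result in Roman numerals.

LVII = 57
LIII = 53
57 × 53 = 3021

MMMXXI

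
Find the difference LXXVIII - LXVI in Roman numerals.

LXXVIII = 78
LXVI = 66
78 - 66 = 12

XII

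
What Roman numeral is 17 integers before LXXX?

LXXX = 80
80 - 17 = 63

LXIII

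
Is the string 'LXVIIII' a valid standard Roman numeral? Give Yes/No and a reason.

'LXVIIII': More than 3 consecutive I's

No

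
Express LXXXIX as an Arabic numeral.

LXXXIX: L=50, X=10, X=10, X=10, IX=9
50 + 10 + 10 + 10 + 9 = 89

89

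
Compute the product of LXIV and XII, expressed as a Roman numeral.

LXIV = 64
XII = 12
64 × 12 = 768

DCCLXVIII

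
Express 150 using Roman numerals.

Convert 150 to Roman numerals:
  150 contains 1×100 (C)
  50 contains 1×50 (L)

CL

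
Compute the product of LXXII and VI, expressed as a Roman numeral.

LXXII = 72
VI = 6
72 × 6 = 432

CDXXXII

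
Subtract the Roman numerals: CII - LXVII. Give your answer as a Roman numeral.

CII = 102
LXVII = 67
102 - 67 = 35

XXXV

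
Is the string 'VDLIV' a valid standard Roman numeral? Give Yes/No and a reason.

'VDLIV': V should not appear more than once

No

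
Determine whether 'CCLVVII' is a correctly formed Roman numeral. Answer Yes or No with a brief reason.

'CCLVVII': V should not appear more than once

No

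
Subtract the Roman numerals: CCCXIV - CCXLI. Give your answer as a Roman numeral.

CCCXIV = 314
CCXLI = 241
314 - 241 = 73

LXXIII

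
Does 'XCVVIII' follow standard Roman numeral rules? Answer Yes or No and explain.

'XCVVIII': V should not appear more than once

No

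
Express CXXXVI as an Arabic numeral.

CXXXVI: C=100, X=10, X=10, X=10, V=5, I=1
100 + 10 + 10 + 10 + 5 + 1 = 136

136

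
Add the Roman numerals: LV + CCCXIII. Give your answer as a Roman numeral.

LV = 55
CCCXIII = 313
55 + 313 = 368

CCCLXVIII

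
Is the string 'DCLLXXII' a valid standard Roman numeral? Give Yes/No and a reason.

'DCLLXXII': L should not appear more than once

No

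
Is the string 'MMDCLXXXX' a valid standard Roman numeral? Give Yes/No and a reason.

'MMDCLXXXX': More than 3 consecutive X's

No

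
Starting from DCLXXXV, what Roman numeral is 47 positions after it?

DCLXXXV = 685
685 + 47 = 732

DCCXXXII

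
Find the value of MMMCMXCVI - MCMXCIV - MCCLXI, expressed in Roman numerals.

MMMCMXCVI = 3996, MCMXCIV = 1994, MCCLXI = 1261
3996 - 1994 = 2002
2002 - 1261 = 741

DCCXLI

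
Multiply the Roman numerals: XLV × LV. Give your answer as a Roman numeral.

XLV = 45
LV = 55
45 × 55 = 2475

MMCDLXXV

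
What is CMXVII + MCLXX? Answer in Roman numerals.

CMXVII = 917
MCLXX = 1170
917 + 1170 = 2087

MMLXXXVII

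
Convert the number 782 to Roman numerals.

Convert 782 to Roman numerals:
  782 contains 1×500 (D)
  282 contains 2×100 (CC)
  82 contains 1×50 (L)
  32 contains 3×10 (XXX)
  2 contains 2×1 (II)

DCCLXXXII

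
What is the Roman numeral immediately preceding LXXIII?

LXXIII = 73; previous is 72

LXXII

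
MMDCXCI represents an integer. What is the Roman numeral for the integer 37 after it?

MMDCXCI = 2691
2691 + 37 = 2728

MMDCCXXVIII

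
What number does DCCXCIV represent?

DCCXCIV: D=500, C=100, C=100, XC=90, IV=4
500 + 100 + 100 + 90 + 4 = 794

794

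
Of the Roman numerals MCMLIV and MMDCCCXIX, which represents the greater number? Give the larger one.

MCMLIV = 1954
MMDCCCXIX = 2819
2819 is larger

MMDCCCXIX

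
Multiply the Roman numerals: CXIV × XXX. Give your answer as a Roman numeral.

CXIV = 114
XXX = 30
114 × 30 = 3420

MMMCDXX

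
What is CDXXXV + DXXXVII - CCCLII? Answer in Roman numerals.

CDXXXV = 435, DXXXVII = 537, CCCLII = 352
435 + 537 = 972
972 - 352 = 620

DCXX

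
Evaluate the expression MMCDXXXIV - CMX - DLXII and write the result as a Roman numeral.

MMCDXXXIV = 2434, CMX = 910, DLXII = 562
2434 - 910 = 1524
1524 - 562 = 962

CMLXII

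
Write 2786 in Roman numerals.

Convert 2786 to Roman numerals:
  2786 contains 2×1000 (MM)
  786 contains 1×500 (D)
  286 contains 2×100 (CC)
  86 contains 1×50 (L)
  36 contains 3×10 (XXX)
  6 contains 1×5 (V)
  1 contains 1×1 (I)

MMDCCLXXXVI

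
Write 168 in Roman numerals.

Convert 168 to Roman numerals:
  168 contains 1×100 (C)
  68 contains 1×50 (L)
  18 contains 1×10 (X)
  8 contains 1×5 (V)
  3 contains 3×1 (III)

CLXVIII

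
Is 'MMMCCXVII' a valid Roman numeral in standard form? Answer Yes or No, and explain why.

'MMMCCXVII': Check the rules: uses only the symbols I, V, X, L, C, D, M; no symbol is repeated more than three times in a row; V, L and D each appear at most once; no smaller symbol precedes a larger one (values never increase from left to right). Value: M (1000) + M (1000) + M (1000) + C (100) + C (100) + X (10) + V (5) + I (1) + I (1) = 3217. So it is a valid standard Roman numeral.

Yes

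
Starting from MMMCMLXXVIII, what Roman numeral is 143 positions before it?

MMMCMLXXVIII = 3978
3978 - 143 = 3835

MMMDCCCXXXV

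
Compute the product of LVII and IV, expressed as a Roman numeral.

LVII = 57
IV = 4
57 × 4 = 228

CCXXVIII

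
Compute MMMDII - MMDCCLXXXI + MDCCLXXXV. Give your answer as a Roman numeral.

MMMDII = 3502, MMDCCLXXXI = 2781, MDCCLXXXV = 1785
3502 - 2781 = 721
721 + 1785 = 2506

MMDVI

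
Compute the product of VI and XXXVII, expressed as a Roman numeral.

VI = 6
XXXVII = 37
6 × 37 = 222

CCXXII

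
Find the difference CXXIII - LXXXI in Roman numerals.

CXXIII = 123
LXXXI = 81
123 - 81 = 42

XLII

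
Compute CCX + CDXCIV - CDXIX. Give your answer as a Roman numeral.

CCX = 210, CDXCIV = 494, CDXIX = 419
210 + 494 = 704
704 - 419 = 285

CCLXXXV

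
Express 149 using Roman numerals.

Convert 149 to Roman numerals:
  149 contains 1×100 (C)
  49 contains 1×40 (XL)
  9 contains 1×9 (IX)

CXLIX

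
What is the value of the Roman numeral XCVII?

XCVII: XC=90, V=5, I=1, I=1
90 + 5 + 1 + 1 = 97

97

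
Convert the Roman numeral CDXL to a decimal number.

CDXL: CD=400, XL=40
400 + 40 = 440

440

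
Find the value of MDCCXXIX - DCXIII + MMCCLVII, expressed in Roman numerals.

MDCCXXIX = 1729, DCXIII = 613, MMCCLVII = 2257
1729 - 613 = 1116
1116 + 2257 = 3373

MMMCCCLXXIII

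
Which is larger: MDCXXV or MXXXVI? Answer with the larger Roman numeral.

MDCXXV = 1625
MXXXVI = 1036
1625 is larger

MDCXXV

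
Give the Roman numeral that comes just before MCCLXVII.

MCCLXVII = 1267, so the previous integer is 1267 - 1 = 1266

MCCLXVI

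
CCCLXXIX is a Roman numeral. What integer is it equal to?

CCCLXXIX: C=100, C=100, C=100, L=50, X=10, X=10, IX=9
100 + 100 + 100 + 50 + 10 + 10 + 9 = 379

379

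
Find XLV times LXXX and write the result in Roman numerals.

XLV = 45
LXXX = 80
45 × 80 = 3600

MMMDC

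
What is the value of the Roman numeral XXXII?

XXXII: X=10, X=10, X=10, I=1, I=1
10 + 10 + 10 + 1 + 1 = 32

32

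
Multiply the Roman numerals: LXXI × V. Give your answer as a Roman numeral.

LXXI = 71
V = 5
71 × 5 = 355

CCCLV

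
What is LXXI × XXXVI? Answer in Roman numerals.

LXXI = 71
XXXVI = 36
71 × 36 = 2556

MMDLVI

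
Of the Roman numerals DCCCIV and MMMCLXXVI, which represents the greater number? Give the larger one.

DCCCIV = 804
MMMCLXXVI = 3176
3176 is larger

MMMCLXXVI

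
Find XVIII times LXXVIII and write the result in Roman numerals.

XVIII = 18
LXXVIII = 78
18 × 78 = 1404

MCDIV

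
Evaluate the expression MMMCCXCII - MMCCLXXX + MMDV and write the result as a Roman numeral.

MMMCCXCII = 3292, MMCCLXXX = 2280, MMDV = 2505
3292 - 2280 = 1012
1012 + 2505 = 3517

MMMDXVII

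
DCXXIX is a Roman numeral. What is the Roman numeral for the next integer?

DCXXIX = 629, so the next integer is 629 + 1 = 630

DCXXX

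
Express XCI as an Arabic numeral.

XCI: XC=90, I=1
90 + 1 = 91

91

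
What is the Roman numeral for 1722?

Convert 1722 to Roman numerals:
  1722 contains 1×1000 (M)
  722 contains 1×500 (D)
  222 contains 2×100 (CC)
  22 contains 2×10 (XX)
  2 contains 2×1 (II)

MDCCXXII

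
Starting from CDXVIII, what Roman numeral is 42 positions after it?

CDXVIII = 418
418 + 42 = 460

CDLX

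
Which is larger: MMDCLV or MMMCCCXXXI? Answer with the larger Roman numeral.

MMDCLV = 2655
MMMCCCXXXI = 3331
3331 is larger

MMMCCCXXXI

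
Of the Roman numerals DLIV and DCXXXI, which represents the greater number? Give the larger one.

DLIV = 554
DCXXXI = 631
631 is larger

DCXXXI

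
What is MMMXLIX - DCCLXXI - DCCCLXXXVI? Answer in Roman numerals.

MMMXLIX = 3049, DCCLXXI = 771, DCCCLXXXVI = 886
3049 - 771 = 2278
2278 - 886 = 1392

MCCCXCII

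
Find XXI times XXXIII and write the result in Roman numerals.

XXI = 21
XXXIII = 33
21 × 33 = 693

DCXCIII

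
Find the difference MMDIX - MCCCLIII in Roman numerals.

MMDIX = 2509
MCCCLIII = 1353
2509 - 1353 = 1156

MCLVI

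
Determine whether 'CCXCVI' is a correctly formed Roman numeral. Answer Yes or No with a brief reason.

'CCXCVI': Check the rules: uses only the symbols I, V, X, L, C, D, M; no symbol is repeated more than three times in a row; V, L and D each appear at most once; the only place a smaller symbol precedes a larger one is the allowed subtractive pair XC, the symbol right after such a pair (if any) is smaller than the pair's first symbol, and otherwise the values never increase from left to right. Value: C (100) + C (100) + XC (90) + V (5) + I (1) = 296. So it is a valid standard Roman numeral.

Yes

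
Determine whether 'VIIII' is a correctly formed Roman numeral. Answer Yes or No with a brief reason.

'VIIII': More than 3 consecutive I's

No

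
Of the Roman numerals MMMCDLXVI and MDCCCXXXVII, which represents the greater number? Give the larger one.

MMMCDLXVI = 3466
MDCCCXXXVII = 1837
3466 is larger

MMMCDLXVI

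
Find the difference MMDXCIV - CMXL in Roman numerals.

MMDXCIV = 2594
CMXL = 940
2594 - 940 = 1654

MDCLIV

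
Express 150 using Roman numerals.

Convert 150 to Roman numerals:
  150 contains 1×100 (C)
  50 contains 1×50 (L)

CL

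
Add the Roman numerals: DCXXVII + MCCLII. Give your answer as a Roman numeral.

DCXXVII = 627
MCCLII = 1252
627 + 1252 = 1879

MDCCCLXXIX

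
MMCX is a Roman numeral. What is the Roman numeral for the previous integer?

MMCX = 2110; previous is 2109

MMCIX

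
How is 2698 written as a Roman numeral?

Convert 2698 to Roman numerals:
  2698 contains 2×1000 (MM)
  698 contains 1×500 (D)
  198 contains 1×100 (C)
  98 contains 1×90 (XC)
  8 contains 1×5 (V)
  3 contains 3×1 (III)

MMDCXCVIII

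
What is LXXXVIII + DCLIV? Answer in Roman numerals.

LXXXVIII = 88
DCLIV = 654
88 + 654 = 742

DCCXLII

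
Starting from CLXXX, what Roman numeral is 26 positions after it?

CLXXX = 180
180 + 26 = 206

CCVI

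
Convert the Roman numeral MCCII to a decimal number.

MCCII: M=1000, C=100, C=100, I=1, I=1
1000 + 100 + 100 + 1 + 1 = 1202

1202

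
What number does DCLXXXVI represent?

DCLXXXVI: D=500, C=100, L=50, X=10, X=10, X=10, V=5, I=1
500 + 100 + 50 + 10 + 10 + 10 + 5 + 1 = 686

686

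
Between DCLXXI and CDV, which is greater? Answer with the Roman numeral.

DCLXXI = 671
CDV = 405
671 is larger

DCLXXI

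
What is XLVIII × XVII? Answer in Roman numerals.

XLVIII = 48
XVII = 17
48 × 17 = 816

DCCCXVI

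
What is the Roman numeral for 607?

Convert 607 to Roman numerals:
  607 contains 1×500 (D)
  107 contains 1×100 (C)
  7 contains 1×5 (V)
  2 contains 2×1 (II)

DCVII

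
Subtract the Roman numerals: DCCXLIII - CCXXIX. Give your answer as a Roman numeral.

DCCXLIII = 743
CCXXIX = 229
743 - 229 = 514

DXIV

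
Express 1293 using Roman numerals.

Convert 1293 to Roman numerals:
  1293 contains 1×1000 (M)
  293 contains 2×100 (CC)
  93 contains 1×90 (XC)
  3 contains 3×1 (III)

MCCXCIII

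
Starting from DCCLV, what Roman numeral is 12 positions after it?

DCCLV = 755
755 + 12 = 767

DCCLXVII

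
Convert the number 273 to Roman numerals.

Convert 273 to Roman numerals:
  273 contains 2×100 (CC)
  73 contains 1×50 (L)
  23 contains 2×10 (XX)
  3 contains 3×1 (III)

CCLXXIII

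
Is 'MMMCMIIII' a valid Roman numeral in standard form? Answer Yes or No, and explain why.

'MMMCMIIII': More than 3 consecutive I's

No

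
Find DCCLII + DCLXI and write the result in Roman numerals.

DCCLII = 752
DCLXI = 661
752 + 661 = 1413

MCDXIII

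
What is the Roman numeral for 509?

Convert 509 to Roman numerals:
  509 contains 1×500 (D)
  9 contains 1×9 (IX)

DIX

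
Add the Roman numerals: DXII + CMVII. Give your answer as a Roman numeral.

DXII = 512
CMVII = 907
512 + 907 = 1419

MCDXIX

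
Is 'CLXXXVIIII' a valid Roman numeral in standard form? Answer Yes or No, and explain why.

'CLXXXVIIII': More than 3 consecutive I's

No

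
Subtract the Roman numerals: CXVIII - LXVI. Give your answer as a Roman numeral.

CXVIII = 118
LXVI = 66
118 - 66 = 52

LII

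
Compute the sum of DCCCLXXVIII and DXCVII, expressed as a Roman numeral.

DCCCLXXVIII = 878
DXCVII = 597
878 + 597 = 1475

MCDLXXV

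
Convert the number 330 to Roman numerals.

Convert 330 to Roman numerals:
  330 contains 3×100 (CCC)
  30 contains 3×10 (XXX)

CCCXXX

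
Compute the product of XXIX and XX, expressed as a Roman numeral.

XXIX = 29
XX = 20
29 × 20 = 580

DLXXX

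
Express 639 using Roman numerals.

Convert 639 to Roman numerals:
  639 contains 1×500 (D)
  139 contains 1×100 (C)
  39 contains 3×10 (XXX)
  9 contains 1×9 (IX)

DCXXXIX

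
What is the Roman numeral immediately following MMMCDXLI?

MMMCDXLI = 3441; next is 3442

MMMCDXLII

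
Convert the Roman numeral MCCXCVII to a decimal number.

MCCXCVII: M=1000, C=100, C=100, XC=90, V=5, I=1, I=1
1000 + 100 + 100 + 90 + 5 + 1 + 1 = 1297

1297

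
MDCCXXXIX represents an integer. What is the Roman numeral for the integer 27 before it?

MDCCXXXIX = 1739
1739 - 27 = 1712

MDCCXII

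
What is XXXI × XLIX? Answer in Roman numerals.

XXXI = 31
XLIX = 49
31 × 49 = 1519

MDXIX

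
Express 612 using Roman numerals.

Convert 612 to Roman numerals:
  612 contains 1×500 (D)
  112 contains 1×100 (C)
  12 contains 1×10 (X)
  2 contains 2×1 (II)

DCXII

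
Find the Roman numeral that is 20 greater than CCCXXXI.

CCCXXXI = 331
331 + 20 = 351

CCCLI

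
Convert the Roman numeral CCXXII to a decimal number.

CCXXII: C=100, C=100, X=10, X=10, I=1, I=1
100 + 100 + 10 + 10 + 1 + 1 = 222

222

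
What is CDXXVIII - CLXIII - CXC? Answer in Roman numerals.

CDXXVIII = 428, CLXIII = 163, CXC = 190
428 - 163 = 265
265 - 190 = 75

LXXV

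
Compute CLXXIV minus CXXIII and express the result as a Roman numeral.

CLXXIV = 174
CXXIII = 123
174 - 123 = 51

LI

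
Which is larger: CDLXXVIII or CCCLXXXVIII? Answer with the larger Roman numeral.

CDLXXVIII = 478
CCCLXXXVIII = 388
478 is larger

CDLXXVIII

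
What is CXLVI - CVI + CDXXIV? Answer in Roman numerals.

CXLVI = 146, CVI = 106, CDXXIV = 424
146 - 106 = 40
40 + 424 = 464

CDLXIV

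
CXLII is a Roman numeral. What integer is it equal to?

CXLII: C=100, XL=40, I=1, I=1
100 + 40 + 1 + 1 = 142

142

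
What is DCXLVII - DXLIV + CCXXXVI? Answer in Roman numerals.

DCXLVII = 647, DXLIV = 544, CCXXXVI = 236
647 - 544 = 103
103 + 236 = 339

CCCXXXIX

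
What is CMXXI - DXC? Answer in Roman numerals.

CMXXI = 921
DXC = 590
921 - 590 = 331

CCCXXXI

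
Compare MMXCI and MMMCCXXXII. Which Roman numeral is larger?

MMXCI = 2091
MMMCCXXXII = 3232
3232 is larger

MMMCCXXXII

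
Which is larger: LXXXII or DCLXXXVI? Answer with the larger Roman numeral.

LXXXII = 82
DCLXXXVI = 686
686 is larger

DCLXXXVI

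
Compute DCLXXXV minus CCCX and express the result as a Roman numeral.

DCLXXXV = 685
CCCX = 310
685 - 310 = 375

CCCLXXV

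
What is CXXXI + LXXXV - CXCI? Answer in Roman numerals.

CXXXI = 131, LXXXV = 85, CXCI = 191
131 + 85 = 216
216 - 191 = 25

XXV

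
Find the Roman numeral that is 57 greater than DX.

DX = 510
510 + 57 = 567

DLXVII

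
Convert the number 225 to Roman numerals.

Convert 225 to Roman numerals:
  225 contains 2×100 (CC)
  25 contains 2×10 (XX)
  5 contains 1×5 (V)

CCXXV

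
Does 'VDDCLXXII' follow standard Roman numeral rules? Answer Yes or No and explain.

'VDDCLXXII': D should not appear more than once

No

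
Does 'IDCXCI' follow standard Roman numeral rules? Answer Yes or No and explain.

'IDCXCI': Invalid subtractive combination: ID

No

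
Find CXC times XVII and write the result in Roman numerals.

CXC = 190
XVII = 17
190 × 17 = 3230

MMMCCXXX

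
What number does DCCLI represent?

DCCLI: D=500, C=100, C=100, L=50, I=1
500 + 100 + 100 + 50 + 1 = 751

751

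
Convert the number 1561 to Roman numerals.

Convert 1561 to Roman numerals:
  1561 contains 1×1000 (M)
  561 contains 1×500 (D)
  61 contains 1×50 (L)
  11 contains 1×10 (X)
  1 contains 1×1 (I)

MDLXI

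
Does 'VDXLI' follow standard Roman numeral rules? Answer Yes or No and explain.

'VDXLI': Invalid subtractive combination: VD

No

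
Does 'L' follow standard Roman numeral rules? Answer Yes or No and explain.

'L': Check the rules: uses only the symbols I, V, X, L, C, D, M; no symbol is repeated more than three times in a row; V, L and D each appear at most once; no smaller symbol precedes a larger one (values never increase from left to right). Value: L = 50. So it is a valid standard Roman numeral.

Yes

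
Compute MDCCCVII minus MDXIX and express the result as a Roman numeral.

MDCCCVII = 1807
MDXIX = 1519
1807 - 1519 = 288

CCLXXXVIII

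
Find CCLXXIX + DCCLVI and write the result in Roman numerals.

CCLXXIX = 279
DCCLVI = 756
279 + 756 = 1035

MXXXV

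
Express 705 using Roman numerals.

Convert 705 to Roman numerals:
  705 contains 1×500 (D)
  205 contains 2×100 (CC)
  5 contains 1×5 (V)

DCCV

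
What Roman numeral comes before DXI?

DXI = 511; previous is 510

DX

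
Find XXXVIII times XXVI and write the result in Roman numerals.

XXXVIII = 38
XXVI = 26
38 × 26 = 988

CMLXXXVIII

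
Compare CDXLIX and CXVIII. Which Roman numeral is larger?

CDXLIX = 449
CXVIII = 118
449 is larger

CDXLIX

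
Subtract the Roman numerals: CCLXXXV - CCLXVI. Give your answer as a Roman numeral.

CCLXXXV = 285
CCLXVI = 266
285 - 266 = 19

XIX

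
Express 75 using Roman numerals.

Convert 75 to Roman numerals:
  75 contains 1×50 (L)
  25 contains 2×10 (XX)
  5 contains 1×5 (V)

LXXV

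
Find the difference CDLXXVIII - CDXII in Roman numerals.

CDLXXVIII = 478
CDXII = 412
478 - 412 = 66

LXVI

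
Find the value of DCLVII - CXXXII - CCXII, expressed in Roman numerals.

DCLVII = 657, CXXXII = 132, CCXII = 212
657 - 132 = 525
525 - 212 = 313

CCCXIII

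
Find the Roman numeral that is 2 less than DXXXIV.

DXXXIV = 534
534 - 2 = 532

DXXXII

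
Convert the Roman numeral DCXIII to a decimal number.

DCXIII: D=500, C=100, X=10, I=1, I=1, I=1
500 + 100 + 10 + 1 + 1 + 1 = 613

613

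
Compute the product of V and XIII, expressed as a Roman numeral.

V = 5
XIII = 13
5 × 13 = 65

LXV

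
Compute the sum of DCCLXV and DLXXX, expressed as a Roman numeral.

DCCLXV = 765
DLXXX = 580
765 + 580 = 1345

MCCCXLV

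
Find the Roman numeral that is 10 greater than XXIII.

XXIII = 23
23 + 10 = 33

XXXIII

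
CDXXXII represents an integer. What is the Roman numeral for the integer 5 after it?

CDXXXII = 432
432 + 5 = 437

CDXXXVII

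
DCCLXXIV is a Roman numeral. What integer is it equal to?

DCCLXXIV: D=500, C=100, C=100, L=50, X=10, X=10, IV=4
500 + 100 + 100 + 50 + 10 + 10 + 4 = 774

774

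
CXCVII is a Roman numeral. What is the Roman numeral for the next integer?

CXCVII = 197, so the next integer is 197 + 1 = 198

CXCVIII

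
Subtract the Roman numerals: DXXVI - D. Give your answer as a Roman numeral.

DXXVI = 526
D = 500
526 - 500 = 26

XXVI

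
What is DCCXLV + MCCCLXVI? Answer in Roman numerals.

DCCXLV = 745
MCCCLXVI = 1366
745 + 1366 = 2111

MMCXI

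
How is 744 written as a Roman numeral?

Convert 744 to Roman numerals:
  744 contains 1×500 (D)
  244 contains 2×100 (CC)
  44 contains 1×40 (XL)
  4 contains 1×4 (IV)

DCCXLIV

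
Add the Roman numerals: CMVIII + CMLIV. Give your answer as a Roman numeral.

CMVIII = 908
CMLIV = 954
908 + 954 = 1862

MDCCCLXII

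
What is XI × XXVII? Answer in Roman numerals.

XI = 11
XXVII = 27
11 × 27 = 297

CCXCVII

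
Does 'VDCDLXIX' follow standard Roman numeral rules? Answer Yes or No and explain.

'VDCDLXIX': D should not appear more than once

No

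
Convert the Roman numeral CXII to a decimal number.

CXII: C=100, X=10, I=1, I=1
100 + 10 + 1 + 1 = 112

112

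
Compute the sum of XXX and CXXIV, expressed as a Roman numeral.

XXX = 30
CXXIV = 124
30 + 124 = 154

CLIV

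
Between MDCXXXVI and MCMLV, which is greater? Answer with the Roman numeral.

MDCXXXVI = 1636
MCMLV = 1955
1955 is larger

MCMLV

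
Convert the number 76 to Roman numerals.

Convert 76 to Roman numerals:
  76 contains 1×50 (L)
  26 contains 2×10 (XX)
  6 contains 1×5 (V)
  1 contains 1×1 (I)

LXXVI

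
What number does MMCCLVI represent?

MMCCLVI: M=1000, M=1000, C=100, C=100, L=50, V=5, I=1
1000 + 1000 + 100 + 100 + 50 + 5 + 1 = 2256

2256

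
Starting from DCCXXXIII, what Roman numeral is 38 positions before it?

DCCXXXIII = 733
733 - 38 = 695

DCXCV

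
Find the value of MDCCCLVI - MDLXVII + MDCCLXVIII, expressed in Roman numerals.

MDCCCLVI = 1856, MDLXVII = 1567, MDCCLXVIII = 1768
1856 - 1567 = 289
289 + 1768 = 2057

MMLVII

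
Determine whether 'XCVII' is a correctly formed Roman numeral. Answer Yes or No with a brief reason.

'XCVII': Check the rules: uses only the symbols I, V, X, L, C, D, M; no symbol is repeated more than three times in a row; V, L and D each appear at most once; the only place a smaller symbol precedes a larger one is the allowed subtractive pair XC, the symbol right after such a pair (if any) is smaller than the pair's first symbol, and otherwise the values never increase from left to right. Value: XC (90) + V (5) + I (1) + I (1) = 97. So it is a valid standard Roman numeral.

Yes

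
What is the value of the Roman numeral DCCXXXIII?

DCCXXXIII: D=500, C=100, C=100, X=10, X=10, X=10, I=1, I=1, I=1
500 + 100 + 100 + 10 + 10 + 10 + 1 + 1 + 1 = 733

733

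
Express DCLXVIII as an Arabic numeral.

DCLXVIII: D=500, C=100, L=50, X=10, V=5, I=1, I=1, I=1
500 + 100 + 50 + 10 + 5 + 1 + 1 + 1 = 668

668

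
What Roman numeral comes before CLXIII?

CLXIII = 163; previous is 162

CLXII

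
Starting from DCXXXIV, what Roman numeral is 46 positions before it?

DCXXXIV = 634
634 - 46 = 588

DLXXXVIII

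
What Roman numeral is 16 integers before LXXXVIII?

LXXXVIII = 88
88 - 16 = 72

LXXII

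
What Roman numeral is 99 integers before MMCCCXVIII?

MMCCCXVIII = 2318
2318 - 99 = 2219

MMCCXIX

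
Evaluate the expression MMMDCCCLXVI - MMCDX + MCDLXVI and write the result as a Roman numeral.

MMMDCCCLXVI = 3866, MMCDX = 2410, MCDLXVI = 1466
3866 - 2410 = 1456
1456 + 1466 = 2922

MMCMXXII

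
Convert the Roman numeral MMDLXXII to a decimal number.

MMDLXXII: M=1000, M=1000, D=500, L=50, X=10, X=10, I=1, I=1
1000 + 1000 + 500 + 50 + 10 + 10 + 1 + 1 = 2572

2572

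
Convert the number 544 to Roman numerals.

Convert 544 to Roman numerals:
  544 contains 1×500 (D)
  44 contains 1×40 (XL)
  4 contains 1×4 (IV)

DXLIV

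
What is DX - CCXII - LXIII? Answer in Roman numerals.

DX = 510, CCXII = 212, LXIII = 63
510 - 212 = 298
298 - 63 = 235

CCXXXV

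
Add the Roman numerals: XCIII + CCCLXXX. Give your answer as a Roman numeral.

XCIII = 93
CCCLXXX = 380
93 + 380 = 473

CDLXXIII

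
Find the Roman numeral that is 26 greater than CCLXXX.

CCLXXX = 280
280 + 26 = 306

CCCVI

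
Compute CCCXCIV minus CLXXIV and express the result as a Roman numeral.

CCCXCIV = 394
CLXXIV = 174
394 - 174 = 220

CCXX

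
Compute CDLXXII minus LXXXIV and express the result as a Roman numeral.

CDLXXII = 472
LXXXIV = 84
472 - 84 = 388

CCCLXXXVIII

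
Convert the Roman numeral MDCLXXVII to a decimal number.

MDCLXXVII: M=1000, D=500, C=100, L=50, X=10, X=10, V=5, I=1, I=1
1000 + 500 + 100 + 50 + 10 + 10 + 5 + 1 + 1 = 1677

1677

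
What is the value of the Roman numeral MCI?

MCI: M=1000, C=100, I=1
1000 + 100 + 1 = 1101

1101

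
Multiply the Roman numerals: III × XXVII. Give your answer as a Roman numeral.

III = 3
XXVII = 27
3 × 27 = 81

LXXXI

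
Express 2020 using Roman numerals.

Convert 2020 to Roman numerals:
  2020 contains 2×1000 (MM)
  20 contains 2×10 (XX)

MMXX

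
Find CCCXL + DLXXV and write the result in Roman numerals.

CCCXL = 340
DLXXV = 575
340 + 575 = 915

CMXV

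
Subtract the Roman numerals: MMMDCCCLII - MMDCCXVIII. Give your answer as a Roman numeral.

MMMDCCCLII = 3852
MMDCCXVIII = 2718
3852 - 2718 = 1134

MCXXXIV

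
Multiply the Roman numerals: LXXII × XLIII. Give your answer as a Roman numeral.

LXXII = 72
XLIII = 43
72 × 43 = 3096

MMMXCVI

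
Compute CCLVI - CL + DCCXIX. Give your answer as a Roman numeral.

CCLVI = 256, CL = 150, DCCXIX = 719
256 - 150 = 106
106 + 719 = 825

DCCCXXV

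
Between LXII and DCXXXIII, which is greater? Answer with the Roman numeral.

LXII = 62
DCXXXIII = 633
633 is larger

DCXXXIII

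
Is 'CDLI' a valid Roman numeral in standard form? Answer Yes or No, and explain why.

'CDLI': Check the rules: uses only the symbols I, V, X, L, C, D, M; no symbol is repeated more than three times in a row; V, L and D each appear at most once; the only place a smaller symbol precedes a larger one is the allowed subtractive pair CD, the symbol right after such a pair (if any) is smaller than the pair's first symbol, and otherwise the values never increase from left to right. Value: CD (400) + L (50) + I (1) = 451. So it is a valid standard Roman numeral.

Yes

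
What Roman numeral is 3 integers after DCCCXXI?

DCCCXXI = 821
821 + 3 = 824

DCCCXXIV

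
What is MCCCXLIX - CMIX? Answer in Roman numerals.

MCCCXLIX = 1349
CMIX = 909
1349 - 909 = 440

CDXL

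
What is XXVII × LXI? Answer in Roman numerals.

XXVII = 27
LXI = 61
27 × 61 = 1647

MDCXLVII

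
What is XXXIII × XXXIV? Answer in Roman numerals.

XXXIII = 33
XXXIV = 34
33 × 34 = 1122

MCXXII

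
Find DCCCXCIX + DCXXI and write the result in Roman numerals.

DCCCXCIX = 899
DCXXI = 621
899 + 621 = 1520

MDXX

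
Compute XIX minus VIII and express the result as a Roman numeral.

XIX = 19
VIII = 8
19 - 8 = 11

XI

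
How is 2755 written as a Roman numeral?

Convert 2755 to Roman numerals:
  2755 contains 2×1000 (MM)
  755 contains 1×500 (D)
  255 contains 2×100 (CC)
  55 contains 1×50 (L)
  5 contains 1×5 (V)

MMDCCLV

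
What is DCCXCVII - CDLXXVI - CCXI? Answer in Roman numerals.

DCCXCVII = 797, CDLXXVI = 476, CCXI = 211
797 - 476 = 321
321 - 211 = 110

CX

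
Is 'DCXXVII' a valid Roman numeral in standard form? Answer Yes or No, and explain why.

'DCXXVII': Check the rules: uses only the symbols I, V, X, L, C, D, M; no symbol is repeated more than three times in a row; V, L and D each appear at most once; no smaller symbol precedes a larger one (values never increase from left to right). Value: D (500) + C (100) + X (10) + X (10) + V (5) + I (1) + I (1) = 627. So it is a valid standard Roman numeral.

Yes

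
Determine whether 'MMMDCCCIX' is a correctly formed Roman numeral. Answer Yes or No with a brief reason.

'MMMDCCCIX': Check the rules: uses only the symbols I, V, X, L, C, D, M; no symbol is repeated more than three times in a row; V, L and D each appear at most once; the only place a smaller symbol precedes a larger one is the allowed subtractive pair IX, the symbol right after such a pair (if any) is smaller than the pair's first symbol, and otherwise the values never increase from left to right. Value: M (1000) + M (1000) + M (1000) + D (500) + C (100) + C (100) + C (100) + IX (9) = 3809. So it is a valid standard Roman numeral.

Yes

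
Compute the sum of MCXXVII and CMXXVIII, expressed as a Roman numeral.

MCXXVII = 1127
CMXXVIII = 928
1127 + 928 = 2055

MMLV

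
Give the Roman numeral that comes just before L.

L = 50, so the previous integer is 50 - 1 = 49

XLIX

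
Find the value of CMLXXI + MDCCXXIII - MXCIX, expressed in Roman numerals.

CMLXXI = 971, MDCCXXIII = 1723, MXCIX = 1099
971 + 1723 = 2694
2694 - 1099 = 1595

MDXCV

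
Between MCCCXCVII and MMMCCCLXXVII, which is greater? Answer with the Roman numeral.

MCCCXCVII = 1397
MMMCCCLXXVII = 3377
3377 is larger

MMMCCCLXXVII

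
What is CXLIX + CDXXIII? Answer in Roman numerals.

CXLIX = 149
CDXXIII = 423
149 + 423 = 572

DLXXII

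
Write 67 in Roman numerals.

Convert 67 to Roman numerals:
  67 contains 1×50 (L)
  17 contains 1×10 (X)
  7 contains 1×5 (V)
  2 contains 2×1 (II)

LXVII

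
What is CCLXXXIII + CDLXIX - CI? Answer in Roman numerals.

CCLXXXIII = 283, CDLXIX = 469, CI = 101
283 + 469 = 752
752 - 101 = 651

DCLI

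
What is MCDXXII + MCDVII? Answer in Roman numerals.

MCDXXII = 1422
MCDVII = 1407
1422 + 1407 = 2829

MMDCCCXXIX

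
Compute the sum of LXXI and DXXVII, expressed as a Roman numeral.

LXXI = 71
DXXVII = 527
71 + 527 = 598

DXCVIII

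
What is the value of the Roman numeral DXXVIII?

DXXVIII: D=500, X=10, X=10, V=5, I=1, I=1, I=1
500 + 10 + 10 + 5 + 1 + 1 + 1 = 528

528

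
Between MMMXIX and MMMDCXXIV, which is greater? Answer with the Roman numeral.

MMMXIX = 3019
MMMDCXXIV = 3624
3624 is larger

MMMDCXXIV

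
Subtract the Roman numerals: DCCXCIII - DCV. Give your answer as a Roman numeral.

DCCXCIII = 793
DCV = 605
793 - 605 = 188

CLXXXVIII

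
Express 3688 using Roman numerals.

Convert 3688 to Roman numerals:
  3688 contains 3×1000 (MMM)
  688 contains 1×500 (D)
  188 contains 1×100 (C)
  88 contains 1×50 (L)
  38 contains 3×10 (XXX)
  8 contains 1×5 (V)
  3 contains 3×1 (III)

MMMDCLXXXVIII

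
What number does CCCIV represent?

CCCIV: C=100, C=100, C=100, IV=4
100 + 100 + 100 + 4 = 304

304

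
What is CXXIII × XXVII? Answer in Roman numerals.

CXXIII = 123
XXVII = 27
123 × 27 = 3321

MMMCCCXXI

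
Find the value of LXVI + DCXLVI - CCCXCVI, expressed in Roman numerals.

LXVI = 66, DCXLVI = 646, CCCXCVI = 396
66 + 646 = 712
712 - 396 = 316

CCCXVI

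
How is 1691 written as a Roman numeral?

Convert 1691 to Roman numerals:
  1691 contains 1×1000 (M)
  691 contains 1×500 (D)
  191 contains 1×100 (C)
  91 contains 1×90 (XC)
  1 contains 1×1 (I)

MDCXCI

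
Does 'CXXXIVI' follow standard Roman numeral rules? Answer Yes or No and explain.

'CXXXIVI': I cannot come right after the subtractive pair IV: once I is subtracted in IV, the next symbol must be smaller than I

No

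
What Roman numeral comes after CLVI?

CLVI = 156, so the next integer is 156 + 1 = 157

CLVII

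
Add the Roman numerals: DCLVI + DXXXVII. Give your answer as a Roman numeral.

DCLVI = 656
DXXXVII = 537
656 + 537 = 1193

MCXCIII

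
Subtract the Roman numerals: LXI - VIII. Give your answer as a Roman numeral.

LXI = 61
VIII = 8
61 - 8 = 53

LIII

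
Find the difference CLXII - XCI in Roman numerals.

CLXII = 162
XCI = 91
162 - 91 = 71

LXXI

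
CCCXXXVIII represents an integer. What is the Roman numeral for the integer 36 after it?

CCCXXXVIII = 338
338 + 36 = 374

CCCLXXIV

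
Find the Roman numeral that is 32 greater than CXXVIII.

CXXVIII = 128
128 + 32 = 160

CLX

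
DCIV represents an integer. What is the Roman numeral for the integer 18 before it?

DCIV = 604
604 - 18 = 586

DLXXXVI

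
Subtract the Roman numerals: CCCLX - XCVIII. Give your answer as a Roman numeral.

CCCLX = 360
XCVIII = 98
360 - 98 = 262

CCLXII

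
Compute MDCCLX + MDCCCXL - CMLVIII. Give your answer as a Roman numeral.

MDCCLX = 1760, MDCCCXL = 1840, CMLVIII = 958
1760 + 1840 = 3600
3600 - 958 = 2642

MMDCXLII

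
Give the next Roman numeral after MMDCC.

MMDCC = 2700; next is 2701

MMDCCI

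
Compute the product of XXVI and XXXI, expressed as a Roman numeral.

XXVI = 26
XXXI = 31
26 × 31 = 806

DCCCVI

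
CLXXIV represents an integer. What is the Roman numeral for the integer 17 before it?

CLXXIV = 174
174 - 17 = 157

CLVII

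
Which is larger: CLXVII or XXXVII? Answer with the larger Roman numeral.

CLXVII = 167
XXXVII = 37
167 is larger

CLXVII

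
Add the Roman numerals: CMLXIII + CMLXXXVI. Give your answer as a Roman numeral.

CMLXIII = 963
CMLXXXVI = 986
963 + 986 = 1949

MCMXLIX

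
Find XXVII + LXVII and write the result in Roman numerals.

XXVII = 27
LXVII = 67
27 + 67 = 94

XCIV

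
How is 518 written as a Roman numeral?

Convert 518 to Roman numerals:
  518 contains 1×500 (D)
  18 contains 1×10 (X)
  8 contains 1×5 (V)
  3 contains 3×1 (III)

DXVIII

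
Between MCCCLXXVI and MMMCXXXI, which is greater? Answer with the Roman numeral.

MCCCLXXVI = 1376
MMMCXXXI = 3131
3131 is larger

MMMCXXXI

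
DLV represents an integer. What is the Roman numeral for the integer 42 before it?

DLV = 555
555 - 42 = 513

DXIII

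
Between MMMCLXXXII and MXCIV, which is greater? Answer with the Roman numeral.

MMMCLXXXII = 3182
MXCIV = 1094
3182 is larger

MMMCLXXXII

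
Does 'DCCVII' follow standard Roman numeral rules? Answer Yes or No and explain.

'DCCVII': Check the rules: uses only the symbols I, V, X, L, C, D, M; no symbol is repeated more than three times in a row; V, L and D each appear at most once; no smaller symbol precedes a larger one (values never increase from left to right). Value: D (500) + C (100) + C (100) + V (5) + I (1) + I (1) = 707. So it is a valid standard Roman numeral.

Yes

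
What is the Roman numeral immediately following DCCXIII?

DCCXIII = 713; next is 714

DCCXIV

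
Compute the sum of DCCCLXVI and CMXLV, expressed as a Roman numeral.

DCCCLXVI = 866
CMXLV = 945
866 + 945 = 1811

MDCCCXI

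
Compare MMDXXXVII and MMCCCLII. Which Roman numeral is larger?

MMDXXXVII = 2537
MMCCCLII = 2352
2537 is larger

MMDXXXVII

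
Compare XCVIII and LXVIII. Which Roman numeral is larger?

XCVIII = 98
LXVIII = 68
98 is larger

XCVIII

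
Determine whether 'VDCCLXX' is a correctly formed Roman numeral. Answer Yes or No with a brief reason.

'VDCCLXX': Invalid subtractive combination: VD

No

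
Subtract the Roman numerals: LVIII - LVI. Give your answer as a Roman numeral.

LVIII = 58
LVI = 56
58 - 56 = 2

II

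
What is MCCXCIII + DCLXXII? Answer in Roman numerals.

MCCXCIII = 1293
DCLXXII = 672
1293 + 672 = 1965

MCMLXV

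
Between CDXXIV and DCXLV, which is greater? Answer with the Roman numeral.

CDXXIV = 424
DCXLV = 645
645 is larger

DCXLV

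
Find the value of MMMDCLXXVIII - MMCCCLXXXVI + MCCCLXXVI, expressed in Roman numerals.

MMMDCLXXVIII = 3678, MMCCCLXXXVI = 2386, MCCCLXXVI = 1376
3678 - 2386 = 1292
1292 + 1376 = 2668

MMDCLXVIII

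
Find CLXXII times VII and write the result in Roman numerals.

CLXXII = 172
VII = 7
172 × 7 = 1204

MCCIV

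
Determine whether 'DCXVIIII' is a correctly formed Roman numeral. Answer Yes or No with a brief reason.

'DCXVIIII': More than 3 consecutive I's

No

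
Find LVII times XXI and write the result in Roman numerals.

LVII = 57
XXI = 21
57 × 21 = 1197

MCXCVII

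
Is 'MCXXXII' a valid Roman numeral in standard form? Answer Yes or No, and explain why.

'MCXXXII': Check the rules: uses only the symbols I, V, X, L, C, D, M; no symbol is repeated more than three times in a row; V, L and D each appear at most once; no smaller symbol precedes a larger one (values never increase from left to right). Value: M (1000) + C (100) + X (10) + X (10) + X (10) + I (1) + I (1) = 1132. So it is a valid standard Roman numeral.

Yes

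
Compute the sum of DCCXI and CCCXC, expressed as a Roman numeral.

DCCXI = 711
CCCXC = 390
711 + 390 = 1101

MCI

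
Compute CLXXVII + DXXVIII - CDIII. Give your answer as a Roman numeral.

CLXXVII = 177, DXXVIII = 528, CDIII = 403
177 + 528 = 705
705 - 403 = 302

CCCII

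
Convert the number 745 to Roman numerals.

Convert 745 to Roman numerals:
  745 contains 1×500 (D)
  245 contains 2×100 (CC)
  45 contains 1×40 (XL)
  5 contains 1×5 (V)

DCCXLV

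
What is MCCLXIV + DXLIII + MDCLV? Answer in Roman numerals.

MCCLXIV = 1264, DXLIII = 543, MDCLV = 1655
1264 + 543 = 1807
1807 + 1655 = 3462

MMMCDLXII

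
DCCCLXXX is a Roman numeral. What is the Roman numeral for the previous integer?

DCCCLXXX = 880, so the previous integer is 880 - 1 = 879

DCCCLXXIX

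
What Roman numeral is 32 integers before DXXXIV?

DXXXIV = 534
534 - 32 = 502

DII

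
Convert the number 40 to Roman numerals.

Convert 40 to Roman numerals:
  40 contains 1×40 (XL)

XL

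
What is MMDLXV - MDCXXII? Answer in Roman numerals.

MMDLXV = 2565
MDCXXII = 1622
2565 - 1622 = 943

CMXLIII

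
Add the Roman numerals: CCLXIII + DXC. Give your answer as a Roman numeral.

CCLXIII = 263
DXC = 590
263 + 590 = 853

DCCCLIII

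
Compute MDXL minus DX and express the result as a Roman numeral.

MDXL = 1540
DX = 510
1540 - 510 = 1030

MXXX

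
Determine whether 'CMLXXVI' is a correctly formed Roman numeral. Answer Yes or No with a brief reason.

'CMLXXVI': Check the rules: uses only the symbols I, V, X, L, C, D, M; no symbol is repeated more than three times in a row; V, L and D each appear at most once; the only place a smaller symbol precedes a larger one is the allowed subtractive pair CM, the symbol right after such a pair (if any) is smaller than the pair's first symbol, and otherwise the values never increase from left to right. Value: CM (900) + L (50) + X (10) + X (10) + V (5) + I (1) = 976. So it is a valid standard Roman numeral.

Yes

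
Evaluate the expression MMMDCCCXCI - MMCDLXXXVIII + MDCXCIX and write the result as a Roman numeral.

MMMDCCCXCI = 3891, MMCDLXXXVIII = 2488, MDCXCIX = 1699
3891 - 2488 = 1403
1403 + 1699 = 3102

MMMCII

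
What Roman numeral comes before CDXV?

CDXV = 415; previous is 414

CDXIV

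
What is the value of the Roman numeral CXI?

CXI: C=100, X=10, I=1
100 + 10 + 1 = 111

111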